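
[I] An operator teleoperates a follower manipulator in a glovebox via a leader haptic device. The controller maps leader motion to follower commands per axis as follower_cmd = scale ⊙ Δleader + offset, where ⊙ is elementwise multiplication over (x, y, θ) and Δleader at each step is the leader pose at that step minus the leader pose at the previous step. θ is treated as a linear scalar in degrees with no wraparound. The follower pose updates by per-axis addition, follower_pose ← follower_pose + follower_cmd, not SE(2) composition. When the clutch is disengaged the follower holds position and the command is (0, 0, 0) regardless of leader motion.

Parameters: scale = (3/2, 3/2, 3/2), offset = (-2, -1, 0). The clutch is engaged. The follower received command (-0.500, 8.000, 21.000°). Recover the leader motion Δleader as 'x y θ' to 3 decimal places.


1.000 6.000 14.000

axis x: (-0.500 − -2) / (3/2) = 1.000
axis y: (8.000 − -1) / (3/2) = 6.000
axis θ: (21.000 − 0) / (3/2) = 14.000


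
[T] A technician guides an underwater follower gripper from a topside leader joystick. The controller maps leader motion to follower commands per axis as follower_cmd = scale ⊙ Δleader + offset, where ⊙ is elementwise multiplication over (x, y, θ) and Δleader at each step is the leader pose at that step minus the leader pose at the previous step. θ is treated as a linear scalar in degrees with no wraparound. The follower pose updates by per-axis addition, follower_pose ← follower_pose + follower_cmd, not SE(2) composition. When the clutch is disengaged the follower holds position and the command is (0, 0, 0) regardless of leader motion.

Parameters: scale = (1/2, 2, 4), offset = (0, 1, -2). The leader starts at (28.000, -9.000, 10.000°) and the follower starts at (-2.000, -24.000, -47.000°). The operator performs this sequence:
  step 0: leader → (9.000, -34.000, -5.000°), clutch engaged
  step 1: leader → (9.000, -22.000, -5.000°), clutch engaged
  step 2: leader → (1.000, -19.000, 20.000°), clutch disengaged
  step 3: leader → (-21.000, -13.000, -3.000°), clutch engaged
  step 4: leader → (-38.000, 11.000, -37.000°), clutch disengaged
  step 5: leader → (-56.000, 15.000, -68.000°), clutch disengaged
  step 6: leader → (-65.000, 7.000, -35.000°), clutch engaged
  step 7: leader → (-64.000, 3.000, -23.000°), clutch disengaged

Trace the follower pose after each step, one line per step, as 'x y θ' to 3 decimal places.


-11.500 -73.000 -109.000
-11.500 -48.000 -111.000
-11.500 -48.000 -111.000
-22.500 -35.000 -205.000
-22.500 -35.000 -205.000
-22.500 -35.000 -205.000
-27.000 -50.000 -75.000
-27.000 -50.000 -75.000

step 0: Δleader=(-19.000, -25.000, -15.000°), engaged; cmd=(-9.500, -49.000, -62.000°) → follower=(-11.500, -73.000, -109.000°)
step 1: Δleader=(0.000, 12.000, 0.000°), engaged; cmd=(0.000, 25.000, -2.000°) → follower=(-11.500, -48.000, -111.000°)
step 2: Δleader=(-8.000, 3.000, 25.000°), disengaged; cmd=(0,0,0) → follower holds at (-11.500, -48.000, -111.000°)
step 3: Δleader=(-22.000, 6.000, -23.000°), engaged; cmd=(-11.000, 13.000, -94.000°) → follower=(-22.500, -35.000, -205.000°)
step 4: Δleader=(-17.000, 24.000, -34.000°), disengaged; cmd=(0,0,0) → follower holds at (-22.500, -35.000, -205.000°)
step 5: Δleader=(-18.000, 4.000, -31.000°), disengaged; cmd=(0,0,0) → follower holds at (-22.500, -35.000, -205.000°)
step 6: Δleader=(-9.000, -8.000, 33.000°), engaged; cmd=(-4.500, -15.000, 130.000°) → follower=(-27.000, -50.000, -75.000°)
step 7: Δleader=(1.000, -4.000, 12.000°), disengaged; cmd=(0,0,0) → follower holds at (-27.000, -50.000, -75.000°)


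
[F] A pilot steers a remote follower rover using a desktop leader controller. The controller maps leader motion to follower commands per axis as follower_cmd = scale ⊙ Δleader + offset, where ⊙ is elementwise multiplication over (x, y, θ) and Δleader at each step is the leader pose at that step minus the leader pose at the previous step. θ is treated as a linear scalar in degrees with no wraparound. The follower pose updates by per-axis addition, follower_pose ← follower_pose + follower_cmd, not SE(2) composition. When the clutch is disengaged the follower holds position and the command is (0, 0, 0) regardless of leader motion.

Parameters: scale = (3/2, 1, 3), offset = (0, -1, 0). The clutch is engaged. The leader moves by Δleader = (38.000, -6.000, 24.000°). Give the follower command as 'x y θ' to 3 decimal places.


57.000 -7.000 72.000

axis x: 3/2·38.000 + 0 = 57.000
axis y: 1·-6.000 + -1 = -7.000
axis θ: 3·24.000 + 0 = 72.000


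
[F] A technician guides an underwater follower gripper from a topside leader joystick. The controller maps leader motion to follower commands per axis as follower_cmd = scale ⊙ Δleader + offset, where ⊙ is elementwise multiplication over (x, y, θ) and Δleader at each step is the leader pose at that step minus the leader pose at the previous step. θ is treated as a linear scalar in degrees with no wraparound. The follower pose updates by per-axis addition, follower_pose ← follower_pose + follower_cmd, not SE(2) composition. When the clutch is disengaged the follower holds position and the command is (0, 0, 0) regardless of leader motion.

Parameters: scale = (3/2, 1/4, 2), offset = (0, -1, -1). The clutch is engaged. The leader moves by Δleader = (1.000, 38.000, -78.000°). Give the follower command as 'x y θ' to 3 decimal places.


1.500 8.500 -157.000

axis x: 3/2·1.000 + 0 = 1.500
axis y: 1/4·38.000 + -1 = 8.500
axis θ: 2·-78.000 + -1 = -157.000


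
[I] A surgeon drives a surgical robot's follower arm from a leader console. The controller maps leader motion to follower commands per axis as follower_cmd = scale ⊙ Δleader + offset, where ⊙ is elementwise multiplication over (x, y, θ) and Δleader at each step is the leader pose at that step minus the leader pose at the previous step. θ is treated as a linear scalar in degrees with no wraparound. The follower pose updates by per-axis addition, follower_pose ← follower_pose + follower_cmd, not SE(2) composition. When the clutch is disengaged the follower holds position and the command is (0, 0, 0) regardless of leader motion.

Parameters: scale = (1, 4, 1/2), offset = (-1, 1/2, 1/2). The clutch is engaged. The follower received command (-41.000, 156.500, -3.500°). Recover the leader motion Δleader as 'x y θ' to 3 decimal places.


-40.000 39.000 -8.000

axis x: (-41.000 − -1) / (1) = -40.000
axis y: (156.500 − 1/2) / (4) = 39.000
axis θ: (-3.500 − 1/2) / (1/2) = -8.000


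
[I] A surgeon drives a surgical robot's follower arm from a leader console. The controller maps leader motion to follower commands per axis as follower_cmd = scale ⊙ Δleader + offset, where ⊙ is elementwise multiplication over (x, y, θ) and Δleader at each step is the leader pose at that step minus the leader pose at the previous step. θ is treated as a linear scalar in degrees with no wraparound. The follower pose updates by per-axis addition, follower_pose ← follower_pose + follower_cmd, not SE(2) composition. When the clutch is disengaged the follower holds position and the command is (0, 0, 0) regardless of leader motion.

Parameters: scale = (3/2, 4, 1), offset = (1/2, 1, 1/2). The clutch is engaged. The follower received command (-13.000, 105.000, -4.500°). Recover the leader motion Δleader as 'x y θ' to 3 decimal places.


axis x: (-13.000 − 1/2) / (3/2) = -9.000
axis y: (105.000 − 1) / (4) = 26.000
axis θ: (-4.500 − 1/2) / (1) = -5.000

-9.000 26.000 -5.000


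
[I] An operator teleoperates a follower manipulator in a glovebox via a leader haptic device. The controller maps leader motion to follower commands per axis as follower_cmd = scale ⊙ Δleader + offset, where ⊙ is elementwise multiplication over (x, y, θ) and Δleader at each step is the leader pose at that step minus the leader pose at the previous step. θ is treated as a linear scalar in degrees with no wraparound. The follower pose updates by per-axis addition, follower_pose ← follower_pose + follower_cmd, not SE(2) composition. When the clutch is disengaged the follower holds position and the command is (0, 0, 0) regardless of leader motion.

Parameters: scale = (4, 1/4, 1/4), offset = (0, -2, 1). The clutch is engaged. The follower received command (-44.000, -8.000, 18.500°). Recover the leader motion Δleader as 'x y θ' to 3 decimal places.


axis x: (-44.000 − 0) / (4) = -11.000
axis y: (-8.000 − -2) / (1/4) = -24.000
axis θ: (18.500 − 1) / (1/4) = 70.000

-11.000 -24.000 70.000


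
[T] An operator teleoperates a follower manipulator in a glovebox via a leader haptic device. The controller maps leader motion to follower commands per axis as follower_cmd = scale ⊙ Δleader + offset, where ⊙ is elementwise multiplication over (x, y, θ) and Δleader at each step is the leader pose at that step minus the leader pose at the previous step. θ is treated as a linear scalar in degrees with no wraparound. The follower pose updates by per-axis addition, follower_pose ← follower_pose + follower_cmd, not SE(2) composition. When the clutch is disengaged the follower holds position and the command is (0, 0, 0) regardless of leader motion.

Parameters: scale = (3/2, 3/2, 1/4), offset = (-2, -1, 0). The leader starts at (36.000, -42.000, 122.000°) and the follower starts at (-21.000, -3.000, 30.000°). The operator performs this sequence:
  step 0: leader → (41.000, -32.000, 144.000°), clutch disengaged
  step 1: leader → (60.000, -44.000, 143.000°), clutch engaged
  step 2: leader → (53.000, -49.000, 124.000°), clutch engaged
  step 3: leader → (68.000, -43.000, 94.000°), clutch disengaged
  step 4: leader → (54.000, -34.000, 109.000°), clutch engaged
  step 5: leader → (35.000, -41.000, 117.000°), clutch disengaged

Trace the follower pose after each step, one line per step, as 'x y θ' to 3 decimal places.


-21.000 -3.000 30.000
5.500 -22.000 29.750
-7.000 -30.500 25.000
-7.000 -30.500 25.000
-30.000 -18.000 28.750
-30.000 -18.000 28.750

step 0: Δleader=(5.000, 10.000, 22.000°), disengaged; cmd=(0,0,0) → follower holds at (-21.000, -3.000, 30.000°)
step 1: Δleader=(19.000, -12.000, -1.000°), engaged; cmd=(26.500, -19.000, -0.250°) → follower=(5.500, -22.000, 29.750°)
step 2: Δleader=(-7.000, -5.000, -19.000°), engaged; cmd=(-12.500, -8.500, -4.750°) → follower=(-7.000, -30.500, 25.000°)
step 3: Δleader=(15.000, 6.000, -30.000°), disengaged; cmd=(0,0,0) → follower holds at (-7.000, -30.500, 25.000°)
step 4: Δleader=(-14.000, 9.000, 15.000°), engaged; cmd=(-23.000, 12.500, 3.750°) → follower=(-30.000, -18.000, 28.750°)
step 5: Δleader=(-19.000, -7.000, 8.000°), disengaged; cmd=(0,0,0) → follower holds at (-30.000, -18.000, 28.750°)


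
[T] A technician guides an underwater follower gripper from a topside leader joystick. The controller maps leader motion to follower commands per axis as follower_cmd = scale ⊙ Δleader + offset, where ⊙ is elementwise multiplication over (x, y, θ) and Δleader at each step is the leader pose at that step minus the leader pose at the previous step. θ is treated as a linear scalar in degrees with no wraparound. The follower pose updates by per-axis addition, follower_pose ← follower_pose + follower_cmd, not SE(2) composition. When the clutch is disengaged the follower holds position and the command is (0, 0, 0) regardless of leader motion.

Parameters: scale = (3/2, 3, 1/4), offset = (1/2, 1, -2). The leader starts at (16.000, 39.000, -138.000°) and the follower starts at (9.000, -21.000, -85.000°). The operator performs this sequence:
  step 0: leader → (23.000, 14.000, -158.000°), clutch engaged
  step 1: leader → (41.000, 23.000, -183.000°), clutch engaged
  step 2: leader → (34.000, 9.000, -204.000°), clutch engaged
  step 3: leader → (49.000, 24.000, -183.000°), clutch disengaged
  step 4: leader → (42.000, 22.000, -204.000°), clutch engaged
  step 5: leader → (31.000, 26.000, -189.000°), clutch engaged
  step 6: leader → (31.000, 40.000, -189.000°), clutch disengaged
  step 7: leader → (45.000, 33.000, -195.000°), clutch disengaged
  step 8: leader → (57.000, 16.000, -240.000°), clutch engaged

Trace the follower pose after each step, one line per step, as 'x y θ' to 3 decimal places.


20.000 -95.000 -92.000
47.500 -67.000 -100.250
37.500 -108.000 -107.500
37.500 -108.000 -107.500
27.500 -113.000 -114.750
11.500 -100.000 -113.000
11.500 -100.000 -113.000
11.500 -100.000 -113.000
30.000 -150.000 -126.250

step 0: Δleader=(7.000, -25.000, -20.000°), engaged; cmd=(11.000, -74.000, -7.000°) → follower=(20.000, -95.000, -92.000°)
step 1: Δleader=(18.000, 9.000, -25.000°), engaged; cmd=(27.500, 28.000, -8.250°) → follower=(47.500, -67.000, -100.250°)
step 2: Δleader=(-7.000, -14.000, -21.000°), engaged; cmd=(-10.000, -41.000, -7.250°) → follower=(37.500, -108.000, -107.500°)
step 3: Δleader=(15.000, 15.000, 21.000°), disengaged; cmd=(0,0,0) → follower holds at (37.500, -108.000, -107.500°)
step 4: Δleader=(-7.000, -2.000, -21.000°), engaged; cmd=(-10.000, -5.000, -7.250°) → follower=(27.500, -113.000, -114.750°)
step 5: Δleader=(-11.000, 4.000, 15.000°), engaged; cmd=(-16.000, 13.000, 1.750°) → follower=(11.500, -100.000, -113.000°)
step 6: Δleader=(0.000, 14.000, 0.000°), disengaged; cmd=(0,0,0) → follower holds at (11.500, -100.000, -113.000°)
step 7: Δleader=(14.000, -7.000, -6.000°), disengaged; cmd=(0,0,0) → follower holds at (11.500, -100.000, -113.000°)
step 8: Δleader=(12.000, -17.000, -45.000°), engaged; cmd=(18.500, -50.000, -13.250°) → follower=(30.000, -150.000, -126.250°)


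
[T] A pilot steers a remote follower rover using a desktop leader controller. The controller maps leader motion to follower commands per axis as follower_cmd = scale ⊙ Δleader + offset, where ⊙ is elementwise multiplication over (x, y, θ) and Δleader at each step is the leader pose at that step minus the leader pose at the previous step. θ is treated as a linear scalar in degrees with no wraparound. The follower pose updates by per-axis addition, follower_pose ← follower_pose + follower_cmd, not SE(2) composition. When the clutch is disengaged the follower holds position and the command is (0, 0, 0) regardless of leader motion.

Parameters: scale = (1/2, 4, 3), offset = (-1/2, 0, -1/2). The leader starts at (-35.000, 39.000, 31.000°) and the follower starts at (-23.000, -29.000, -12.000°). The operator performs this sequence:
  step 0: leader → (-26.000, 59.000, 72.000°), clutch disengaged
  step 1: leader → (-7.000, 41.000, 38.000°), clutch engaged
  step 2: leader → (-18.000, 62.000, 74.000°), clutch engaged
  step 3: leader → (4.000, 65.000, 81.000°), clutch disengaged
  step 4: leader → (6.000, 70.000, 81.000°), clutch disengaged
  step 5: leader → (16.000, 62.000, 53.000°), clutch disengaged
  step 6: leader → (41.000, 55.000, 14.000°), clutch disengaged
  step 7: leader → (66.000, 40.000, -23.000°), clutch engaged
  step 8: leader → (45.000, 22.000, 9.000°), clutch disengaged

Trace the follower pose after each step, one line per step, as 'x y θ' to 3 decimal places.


-23.000 -29.000 -12.000
-14.000 -101.000 -114.500
-20.000 -17.000 -7.000
-20.000 -17.000 -7.000
-20.000 -17.000 -7.000
-20.000 -17.000 -7.000
-20.000 -17.000 -7.000
-8.000 -77.000 -118.500
-8.000 -77.000 -118.500

step 0: Δleader=(9.000, 20.000, 41.000°), disengaged; cmd=(0,0,0) → follower holds at (-23.000, -29.000, -12.000°)
step 1: Δleader=(19.000, -18.000, -34.000°), engaged; cmd=(9.000, -72.000, -102.500°) → follower=(-14.000, -101.000, -114.500°)
step 2: Δleader=(-11.000, 21.000, 36.000°), engaged; cmd=(-6.000, 84.000, 107.500°) → follower=(-20.000, -17.000, -7.000°)
step 3: Δleader=(22.000, 3.000, 7.000°), disengaged; cmd=(0,0,0) → follower holds at (-20.000, -17.000, -7.000°)
step 4: Δleader=(2.000, 5.000, 0.000°), disengaged; cmd=(0,0,0) → follower holds at (-20.000, -17.000, -7.000°)
step 5: Δleader=(10.000, -8.000, -28.000°), disengaged; cmd=(0,0,0) → follower holds at (-20.000, -17.000, -7.000°)
step 6: Δleader=(25.000, -7.000, -39.000°), disengaged; cmd=(0,0,0) → follower holds at (-20.000, -17.000, -7.000°)
step 7: Δleader=(25.000, -15.000, -37.000°), engaged; cmd=(12.000, -60.000, -111.500°) → follower=(-8.000, -77.000, -118.500°)
step 8: Δleader=(-21.000, -18.000, 32.000°), disengaged; cmd=(0,0,0) → follower holds at (-8.000, -77.000, -118.500°)


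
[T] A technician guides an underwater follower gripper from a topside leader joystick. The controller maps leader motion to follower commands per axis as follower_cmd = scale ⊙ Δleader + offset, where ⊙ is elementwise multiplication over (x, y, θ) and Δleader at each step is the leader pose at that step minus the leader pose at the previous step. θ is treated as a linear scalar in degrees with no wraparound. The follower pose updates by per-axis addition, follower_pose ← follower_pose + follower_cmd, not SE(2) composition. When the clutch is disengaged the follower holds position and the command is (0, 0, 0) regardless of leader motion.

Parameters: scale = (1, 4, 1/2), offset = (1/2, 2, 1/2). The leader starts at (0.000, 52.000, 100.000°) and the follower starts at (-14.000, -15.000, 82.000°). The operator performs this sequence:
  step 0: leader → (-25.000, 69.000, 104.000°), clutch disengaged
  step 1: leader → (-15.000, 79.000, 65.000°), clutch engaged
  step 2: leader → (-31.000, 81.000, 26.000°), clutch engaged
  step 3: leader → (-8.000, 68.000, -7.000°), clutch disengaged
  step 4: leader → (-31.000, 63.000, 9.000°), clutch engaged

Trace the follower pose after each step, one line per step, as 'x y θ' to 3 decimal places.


-14.000 -15.000 82.000
-3.500 27.000 63.000
-19.000 37.000 44.000
-19.000 37.000 44.000
-41.500 19.000 52.500

step 0: Δleader=(-25.000, 17.000, 4.000°), disengaged; cmd=(0,0,0) → follower holds at (-14.000, -15.000, 82.000°)
step 1: Δleader=(10.000, 10.000, -39.000°), engaged; cmd=(10.500, 42.000, -19.000°) → follower=(-3.500, 27.000, 63.000°)
step 2: Δleader=(-16.000, 2.000, -39.000°), engaged; cmd=(-15.500, 10.000, -19.000°) → follower=(-19.000, 37.000, 44.000°)
step 3: Δleader=(23.000, -13.000, -33.000°), disengaged; cmd=(0,0,0) → follower holds at (-19.000, 37.000, 44.000°)
step 4: Δleader=(-23.000, -5.000, 16.000°), engaged; cmd=(-22.500, -18.000, 8.500°) → follower=(-41.500, 19.000, 52.500°)


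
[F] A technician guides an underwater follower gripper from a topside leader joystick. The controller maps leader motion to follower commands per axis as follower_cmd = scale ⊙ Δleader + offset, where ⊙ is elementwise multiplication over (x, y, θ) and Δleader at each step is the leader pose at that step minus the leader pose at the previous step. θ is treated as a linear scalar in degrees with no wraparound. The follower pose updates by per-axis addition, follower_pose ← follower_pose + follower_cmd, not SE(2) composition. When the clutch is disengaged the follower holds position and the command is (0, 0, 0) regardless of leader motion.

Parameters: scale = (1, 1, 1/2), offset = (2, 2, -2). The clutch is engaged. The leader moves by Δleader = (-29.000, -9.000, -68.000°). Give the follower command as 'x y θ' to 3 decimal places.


-27.000 -7.000 -36.000

axis x: 1·-29.000 + 2 = -27.000
axis y: 1·-9.000 + 2 = -7.000
axis θ: 1/2·-68.000 + -2 = -36.000


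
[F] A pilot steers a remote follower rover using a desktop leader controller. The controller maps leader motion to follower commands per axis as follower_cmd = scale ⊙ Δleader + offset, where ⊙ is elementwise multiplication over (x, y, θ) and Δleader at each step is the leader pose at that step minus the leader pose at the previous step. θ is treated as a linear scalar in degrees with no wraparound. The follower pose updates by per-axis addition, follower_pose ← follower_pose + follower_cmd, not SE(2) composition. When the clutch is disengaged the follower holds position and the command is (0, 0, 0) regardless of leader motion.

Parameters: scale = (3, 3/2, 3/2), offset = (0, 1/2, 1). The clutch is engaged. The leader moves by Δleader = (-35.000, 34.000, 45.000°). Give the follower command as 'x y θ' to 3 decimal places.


axis x: 3·-35.000 + 0 = -105.000
axis y: 3/2·34.000 + 1/2 = 51.500
axis θ: 3/2·45.000 + 1 = 68.500

-105.000 51.500 68.500


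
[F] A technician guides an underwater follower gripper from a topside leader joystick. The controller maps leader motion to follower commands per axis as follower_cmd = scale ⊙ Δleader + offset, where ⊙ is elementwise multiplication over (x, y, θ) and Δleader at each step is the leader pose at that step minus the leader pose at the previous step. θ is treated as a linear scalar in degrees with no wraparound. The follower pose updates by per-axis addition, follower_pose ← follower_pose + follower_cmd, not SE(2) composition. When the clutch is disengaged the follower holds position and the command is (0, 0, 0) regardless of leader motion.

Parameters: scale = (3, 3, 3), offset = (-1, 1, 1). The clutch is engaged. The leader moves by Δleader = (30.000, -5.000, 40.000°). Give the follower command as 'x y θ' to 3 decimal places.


89.000 -14.000 121.000

axis x: 3·30.000 + -1 = 89.000
axis y: 3·-5.000 + 1 = -14.000
axis θ: 3·40.000 + 1 = 121.000


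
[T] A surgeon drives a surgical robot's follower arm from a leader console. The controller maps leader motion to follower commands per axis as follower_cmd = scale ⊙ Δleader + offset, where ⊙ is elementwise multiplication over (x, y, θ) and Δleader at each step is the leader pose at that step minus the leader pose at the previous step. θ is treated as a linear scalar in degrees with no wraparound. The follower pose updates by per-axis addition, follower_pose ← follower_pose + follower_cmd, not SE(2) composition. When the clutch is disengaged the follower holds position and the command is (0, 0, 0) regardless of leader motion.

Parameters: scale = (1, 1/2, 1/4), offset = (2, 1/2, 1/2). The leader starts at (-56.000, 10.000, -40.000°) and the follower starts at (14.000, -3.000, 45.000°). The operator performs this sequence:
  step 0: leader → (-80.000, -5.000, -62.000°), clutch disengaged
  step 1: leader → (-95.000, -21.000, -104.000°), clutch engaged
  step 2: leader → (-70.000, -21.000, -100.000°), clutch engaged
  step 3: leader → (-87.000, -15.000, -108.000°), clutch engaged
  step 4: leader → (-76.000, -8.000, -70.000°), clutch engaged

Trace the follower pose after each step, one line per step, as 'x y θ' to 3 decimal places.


14.000 -3.000 45.000
1.000 -10.500 35.000
28.000 -10.000 36.500
13.000 -6.500 35.000
26.000 -2.500 45.000

step 0: Δleader=(-24.000, -15.000, -22.000°), disengaged; cmd=(0,0,0) → follower holds at (14.000, -3.000, 45.000°)
step 1: Δleader=(-15.000, -16.000, -42.000°), engaged; cmd=(-13.000, -7.500, -10.000°) → follower=(1.000, -10.500, 35.000°)
step 2: Δleader=(25.000, 0.000, 4.000°), engaged; cmd=(27.000, 0.500, 1.500°) → follower=(28.000, -10.000, 36.500°)
step 3: Δleader=(-17.000, 6.000, -8.000°), engaged; cmd=(-15.000, 3.500, -1.500°) → follower=(13.000, -6.500, 35.000°)
step 4: Δleader=(11.000, 7.000, 38.000°), engaged; cmd=(13.000, 4.000, 10.000°) → follower=(26.000, -2.500, 45.000°)


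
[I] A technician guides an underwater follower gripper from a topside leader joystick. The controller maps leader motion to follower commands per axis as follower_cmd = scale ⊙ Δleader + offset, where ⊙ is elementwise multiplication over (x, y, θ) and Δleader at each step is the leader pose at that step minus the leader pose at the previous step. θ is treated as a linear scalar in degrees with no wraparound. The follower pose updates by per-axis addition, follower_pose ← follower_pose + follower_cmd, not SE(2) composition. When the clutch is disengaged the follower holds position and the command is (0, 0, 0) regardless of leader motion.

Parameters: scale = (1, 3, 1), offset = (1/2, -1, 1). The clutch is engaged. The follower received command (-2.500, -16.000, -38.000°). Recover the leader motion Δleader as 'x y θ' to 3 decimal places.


axis x: (-2.500 − 1/2) / (1) = -3.000
axis y: (-16.000 − -1) / (3) = -5.000
axis θ: (-38.000 − 1) / (1) = -39.000

-3.000 -5.000 -39.000


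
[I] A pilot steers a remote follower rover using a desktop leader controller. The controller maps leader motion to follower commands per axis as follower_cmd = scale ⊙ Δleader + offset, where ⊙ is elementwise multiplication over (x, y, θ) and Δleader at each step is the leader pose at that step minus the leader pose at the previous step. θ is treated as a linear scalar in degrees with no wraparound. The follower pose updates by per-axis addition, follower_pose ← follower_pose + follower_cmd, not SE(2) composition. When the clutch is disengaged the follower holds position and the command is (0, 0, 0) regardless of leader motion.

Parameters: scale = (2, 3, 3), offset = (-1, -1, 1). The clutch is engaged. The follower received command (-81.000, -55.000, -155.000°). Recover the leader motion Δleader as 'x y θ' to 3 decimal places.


-40.000 -18.000 -52.000

axis x: (-81.000 − -1) / (2) = -40.000
axis y: (-55.000 − -1) / (3) = -18.000
axis θ: (-155.000 − 1) / (3) = -52.000


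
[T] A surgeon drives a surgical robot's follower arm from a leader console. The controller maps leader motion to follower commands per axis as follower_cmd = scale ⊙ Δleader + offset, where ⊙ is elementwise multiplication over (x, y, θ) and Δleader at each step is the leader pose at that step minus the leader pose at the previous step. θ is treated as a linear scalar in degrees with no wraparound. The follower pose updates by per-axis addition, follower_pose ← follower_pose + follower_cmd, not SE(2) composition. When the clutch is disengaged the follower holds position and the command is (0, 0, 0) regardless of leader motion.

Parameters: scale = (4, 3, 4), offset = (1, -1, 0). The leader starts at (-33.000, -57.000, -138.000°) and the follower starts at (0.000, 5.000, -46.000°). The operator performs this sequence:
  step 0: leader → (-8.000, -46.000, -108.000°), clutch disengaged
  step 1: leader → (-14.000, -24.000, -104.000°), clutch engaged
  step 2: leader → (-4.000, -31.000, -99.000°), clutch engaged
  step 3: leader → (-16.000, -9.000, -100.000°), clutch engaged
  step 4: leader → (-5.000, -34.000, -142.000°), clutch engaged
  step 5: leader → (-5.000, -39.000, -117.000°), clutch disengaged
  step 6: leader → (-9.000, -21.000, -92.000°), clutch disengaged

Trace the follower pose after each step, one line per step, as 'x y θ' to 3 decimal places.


step 0: Δleader=(25.000, 11.000, 30.000°), disengaged; cmd=(0,0,0) → follower holds at (0.000, 5.000, -46.000°)
step 1: Δleader=(-6.000, 22.000, 4.000°), engaged; cmd=(-23.000, 65.000, 16.000°) → follower=(-23.000, 70.000, -30.000°)
step 2: Δleader=(10.000, -7.000, 5.000°), engaged; cmd=(41.000, -22.000, 20.000°) → follower=(18.000, 48.000, -10.000°)
step 3: Δleader=(-12.000, 22.000, -1.000°), engaged; cmd=(-47.000, 65.000, -4.000°) → follower=(-29.000, 113.000, -14.000°)
step 4: Δleader=(11.000, -25.000, -42.000°), engaged; cmd=(45.000, -76.000, -168.000°) → follower=(16.000, 37.000, -182.000°)
step 5: Δleader=(0.000, -5.000, 25.000°), disengaged; cmd=(0,0,0) → follower holds at (16.000, 37.000, -182.000°)
step 6: Δleader=(-4.000, 18.000, 25.000°), disengaged; cmd=(0,0,0) → follower holds at (16.000, 37.000, -182.000°)

0.000 5.000 -46.000
-23.000 70.000 -30.000
18.000 48.000 -10.000
-29.000 113.000 -14.000
16.000 37.000 -182.000
16.000 37.000 -182.000
16.000 37.000 -182.000


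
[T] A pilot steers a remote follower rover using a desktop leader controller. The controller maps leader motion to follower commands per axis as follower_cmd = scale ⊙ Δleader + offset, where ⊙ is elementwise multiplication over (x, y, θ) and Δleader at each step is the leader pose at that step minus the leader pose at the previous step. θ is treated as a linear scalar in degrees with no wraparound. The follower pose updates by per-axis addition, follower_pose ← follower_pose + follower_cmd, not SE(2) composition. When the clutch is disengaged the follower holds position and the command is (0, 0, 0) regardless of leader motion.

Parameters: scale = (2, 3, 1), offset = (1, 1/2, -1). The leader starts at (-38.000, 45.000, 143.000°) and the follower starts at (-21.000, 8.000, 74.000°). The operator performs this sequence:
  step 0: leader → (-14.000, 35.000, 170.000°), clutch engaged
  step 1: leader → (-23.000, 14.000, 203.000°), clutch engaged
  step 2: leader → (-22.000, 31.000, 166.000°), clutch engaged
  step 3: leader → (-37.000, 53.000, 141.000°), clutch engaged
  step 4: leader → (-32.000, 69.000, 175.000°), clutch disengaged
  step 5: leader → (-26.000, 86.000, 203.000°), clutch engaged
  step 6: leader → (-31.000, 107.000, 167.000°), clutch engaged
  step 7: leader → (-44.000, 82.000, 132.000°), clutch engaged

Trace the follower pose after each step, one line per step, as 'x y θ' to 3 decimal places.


step 0: Δleader=(24.000, -10.000, 27.000°), engaged; cmd=(49.000, -29.500, 26.000°) → follower=(28.000, -21.500, 100.000°)
step 1: Δleader=(-9.000, -21.000, 33.000°), engaged; cmd=(-17.000, -62.500, 32.000°) → follower=(11.000, -84.000, 132.000°)
step 2: Δleader=(1.000, 17.000, -37.000°), engaged; cmd=(3.000, 51.500, -38.000°) → follower=(14.000, -32.500, 94.000°)
step 3: Δleader=(-15.000, 22.000, -25.000°), engaged; cmd=(-29.000, 66.500, -26.000°) → follower=(-15.000, 34.000, 68.000°)
step 4: Δleader=(5.000, 16.000, 34.000°), disengaged; cmd=(0,0,0) → follower holds at (-15.000, 34.000, 68.000°)
step 5: Δleader=(6.000, 17.000, 28.000°), engaged; cmd=(13.000, 51.500, 27.000°) → follower=(-2.000, 85.500, 95.000°)
step 6: Δleader=(-5.000, 21.000, -36.000°), engaged; cmd=(-9.000, 63.500, -37.000°) → follower=(-11.000, 149.000, 58.000°)
step 7: Δleader=(-13.000, -25.000, -35.000°), engaged; cmd=(-25.000, -74.500, -36.000°) → follower=(-36.000, 74.500, 22.000°)

28.000 -21.500 100.000
11.000 -84.000 132.000
14.000 -32.500 94.000
-15.000 34.000 68.000
-15.000 34.000 68.000
-2.000 85.500 95.000
-11.000 149.000 58.000
-36.000 74.500 22.000


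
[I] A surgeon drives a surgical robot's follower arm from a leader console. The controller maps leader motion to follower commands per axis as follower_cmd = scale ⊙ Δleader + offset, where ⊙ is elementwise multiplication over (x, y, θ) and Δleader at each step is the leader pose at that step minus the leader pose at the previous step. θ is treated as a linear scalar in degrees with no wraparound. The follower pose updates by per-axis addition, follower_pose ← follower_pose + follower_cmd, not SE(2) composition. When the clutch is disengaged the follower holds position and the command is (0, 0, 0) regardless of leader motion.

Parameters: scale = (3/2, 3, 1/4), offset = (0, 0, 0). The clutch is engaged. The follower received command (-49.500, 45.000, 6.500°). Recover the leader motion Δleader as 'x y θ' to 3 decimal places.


-33.000 15.000 26.000

axis x: (-49.500 − 0) / (3/2) = -33.000
axis y: (45.000 − 0) / (3) = 15.000
axis θ: (6.500 − 0) / (1/4) = 26.000


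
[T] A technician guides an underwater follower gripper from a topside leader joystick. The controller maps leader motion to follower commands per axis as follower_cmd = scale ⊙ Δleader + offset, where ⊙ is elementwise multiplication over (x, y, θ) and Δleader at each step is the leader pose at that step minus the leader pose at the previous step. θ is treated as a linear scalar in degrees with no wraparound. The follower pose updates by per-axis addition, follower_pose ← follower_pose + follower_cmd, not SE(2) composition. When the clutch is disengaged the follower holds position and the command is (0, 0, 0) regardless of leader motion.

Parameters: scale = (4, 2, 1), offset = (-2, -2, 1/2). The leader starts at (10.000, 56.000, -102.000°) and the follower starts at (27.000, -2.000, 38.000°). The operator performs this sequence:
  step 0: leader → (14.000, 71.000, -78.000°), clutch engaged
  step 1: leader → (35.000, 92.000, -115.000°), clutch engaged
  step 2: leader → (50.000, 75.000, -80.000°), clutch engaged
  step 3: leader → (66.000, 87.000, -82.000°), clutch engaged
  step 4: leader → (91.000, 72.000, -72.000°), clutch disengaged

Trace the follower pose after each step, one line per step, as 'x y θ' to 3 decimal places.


41.000 26.000 62.500
123.000 66.000 26.000
181.000 30.000 61.500
243.000 52.000 60.000
243.000 52.000 60.000

step 0: Δleader=(4.000, 15.000, 24.000°), engaged; cmd=(14.000, 28.000, 24.500°) → follower=(41.000, 26.000, 62.500°)
step 1: Δleader=(21.000, 21.000, -37.000°), engaged; cmd=(82.000, 40.000, -36.500°) → follower=(123.000, 66.000, 26.000°)
step 2: Δleader=(15.000, -17.000, 35.000°), engaged; cmd=(58.000, -36.000, 35.500°) → follower=(181.000, 30.000, 61.500°)
step 3: Δleader=(16.000, 12.000, -2.000°), engaged; cmd=(62.000, 22.000, -1.500°) → follower=(243.000, 52.000, 60.000°)
step 4: Δleader=(25.000, -15.000, 10.000°), disengaged; cmd=(0,0,0) → follower holds at (243.000, 52.000, 60.000°)


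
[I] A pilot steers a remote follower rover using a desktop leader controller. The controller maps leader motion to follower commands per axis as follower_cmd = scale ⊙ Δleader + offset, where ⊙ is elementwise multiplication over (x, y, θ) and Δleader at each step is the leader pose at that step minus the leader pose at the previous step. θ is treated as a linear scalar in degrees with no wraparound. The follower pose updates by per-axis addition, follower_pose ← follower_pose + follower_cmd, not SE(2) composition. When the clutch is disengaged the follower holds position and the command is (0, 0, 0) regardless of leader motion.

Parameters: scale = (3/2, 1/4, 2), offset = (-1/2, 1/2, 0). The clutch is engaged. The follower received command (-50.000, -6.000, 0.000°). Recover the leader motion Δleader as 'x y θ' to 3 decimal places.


-33.000 -26.000 0.000

axis x: (-50.000 − -1/2) / (3/2) = -33.000
axis y: (-6.000 − 1/2) / (1/4) = -26.000
axis θ: (0.000 − 0) / (2) = 0.000


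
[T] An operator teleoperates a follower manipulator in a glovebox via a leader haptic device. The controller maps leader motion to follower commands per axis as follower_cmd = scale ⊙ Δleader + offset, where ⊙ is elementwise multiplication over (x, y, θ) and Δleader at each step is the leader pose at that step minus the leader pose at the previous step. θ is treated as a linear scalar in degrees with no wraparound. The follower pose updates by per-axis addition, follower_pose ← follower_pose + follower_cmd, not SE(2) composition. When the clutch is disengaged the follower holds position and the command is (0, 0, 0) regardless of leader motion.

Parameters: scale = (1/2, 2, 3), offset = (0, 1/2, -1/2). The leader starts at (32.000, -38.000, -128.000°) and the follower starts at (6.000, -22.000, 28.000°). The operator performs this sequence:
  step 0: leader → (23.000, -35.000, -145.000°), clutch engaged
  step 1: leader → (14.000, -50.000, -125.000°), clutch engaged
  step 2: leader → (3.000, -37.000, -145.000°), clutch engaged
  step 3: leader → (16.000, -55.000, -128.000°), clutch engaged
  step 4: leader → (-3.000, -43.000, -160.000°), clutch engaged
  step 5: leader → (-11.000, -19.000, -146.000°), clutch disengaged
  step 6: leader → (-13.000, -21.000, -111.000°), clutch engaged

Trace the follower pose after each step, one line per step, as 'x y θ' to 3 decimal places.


step 0: Δleader=(-9.000, 3.000, -17.000°), engaged; cmd=(-4.500, 6.500, -51.500°) → follower=(1.500, -15.500, -23.500°)
step 1: Δleader=(-9.000, -15.000, 20.000°), engaged; cmd=(-4.500, -29.500, 59.500°) → follower=(-3.000, -45.000, 36.000°)
step 2: Δleader=(-11.000, 13.000, -20.000°), engaged; cmd=(-5.500, 26.500, -60.500°) → follower=(-8.500, -18.500, -24.500°)
step 3: Δleader=(13.000, -18.000, 17.000°), engaged; cmd=(6.500, -35.500, 50.500°) → follower=(-2.000, -54.000, 26.000°)
step 4: Δleader=(-19.000, 12.000, -32.000°), engaged; cmd=(-9.500, 24.500, -96.500°) → follower=(-11.500, -29.500, -70.500°)
step 5: Δleader=(-8.000, 24.000, 14.000°), disengaged; cmd=(0,0,0) → follower holds at (-11.500, -29.500, -70.500°)
step 6: Δleader=(-2.000, -2.000, 35.000°), engaged; cmd=(-1.000, -3.500, 104.500°) → follower=(-12.500, -33.000, 34.000°)

1.500 -15.500 -23.500
-3.000 -45.000 36.000
-8.500 -18.500 -24.500
-2.000 -54.000 26.000
-11.500 -29.500 -70.500
-11.500 -29.500 -70.500
-12.500 -33.000 34.000


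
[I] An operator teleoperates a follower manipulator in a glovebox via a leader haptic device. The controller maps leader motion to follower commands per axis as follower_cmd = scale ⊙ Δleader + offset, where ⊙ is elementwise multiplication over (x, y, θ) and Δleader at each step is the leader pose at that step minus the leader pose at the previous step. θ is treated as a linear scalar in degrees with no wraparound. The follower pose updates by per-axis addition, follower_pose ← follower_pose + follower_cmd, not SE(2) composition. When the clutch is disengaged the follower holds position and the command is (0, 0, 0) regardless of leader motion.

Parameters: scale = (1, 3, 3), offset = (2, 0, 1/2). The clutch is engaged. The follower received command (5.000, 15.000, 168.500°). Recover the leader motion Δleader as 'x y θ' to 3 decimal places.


axis x: (5.000 − 2) / (1) = 3.000
axis y: (15.000 − 0) / (3) = 5.000
axis θ: (168.500 − 1/2) / (3) = 56.000

3.000 5.000 56.000


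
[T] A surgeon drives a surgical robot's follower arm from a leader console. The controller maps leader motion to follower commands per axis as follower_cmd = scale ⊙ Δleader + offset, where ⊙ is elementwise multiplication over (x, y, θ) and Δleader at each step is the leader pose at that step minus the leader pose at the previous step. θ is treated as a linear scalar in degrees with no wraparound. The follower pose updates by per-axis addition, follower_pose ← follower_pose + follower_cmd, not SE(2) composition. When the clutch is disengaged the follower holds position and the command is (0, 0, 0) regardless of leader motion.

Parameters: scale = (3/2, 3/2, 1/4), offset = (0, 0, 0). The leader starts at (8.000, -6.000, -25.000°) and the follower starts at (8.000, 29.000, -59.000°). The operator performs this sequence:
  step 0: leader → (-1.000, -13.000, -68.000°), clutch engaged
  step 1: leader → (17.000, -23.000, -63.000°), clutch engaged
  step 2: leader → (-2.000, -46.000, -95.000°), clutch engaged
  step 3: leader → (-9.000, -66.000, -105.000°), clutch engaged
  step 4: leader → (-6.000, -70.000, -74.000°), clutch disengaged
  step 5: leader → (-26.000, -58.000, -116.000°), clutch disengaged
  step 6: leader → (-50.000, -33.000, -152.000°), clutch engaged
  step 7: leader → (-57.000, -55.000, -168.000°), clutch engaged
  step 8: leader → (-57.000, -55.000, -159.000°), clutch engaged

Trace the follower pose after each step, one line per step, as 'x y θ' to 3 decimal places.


step 0: Δleader=(-9.000, -7.000, -43.000°), engaged; cmd=(-13.500, -10.500, -10.750°) → follower=(-5.500, 18.500, -69.750°)
step 1: Δleader=(18.000, -10.000, 5.000°), engaged; cmd=(27.000, -15.000, 1.250°) → follower=(21.500, 3.500, -68.500°)
step 2: Δleader=(-19.000, -23.000, -32.000°), engaged; cmd=(-28.500, -34.500, -8.000°) → follower=(-7.000, -31.000, -76.500°)
step 3: Δleader=(-7.000, -20.000, -10.000°), engaged; cmd=(-10.500, -30.000, -2.500°) → follower=(-17.500, -61.000, -79.000°)
step 4: Δleader=(3.000, -4.000, 31.000°), disengaged; cmd=(0,0,0) → follower holds at (-17.500, -61.000, -79.000°)
step 5: Δleader=(-20.000, 12.000, -42.000°), disengaged; cmd=(0,0,0) → follower holds at (-17.500, -61.000, -79.000°)
step 6: Δleader=(-24.000, 25.000, -36.000°), engaged; cmd=(-36.000, 37.500, -9.000°) → follower=(-53.500, -23.500, -88.000°)
step 7: Δleader=(-7.000, -22.000, -16.000°), engaged; cmd=(-10.500, -33.000, -4.000°) → follower=(-64.000, -56.500, -92.000°)
step 8: Δleader=(0.000, 0.000, 9.000°), engaged; cmd=(0.000, 0.000, 2.250°) → follower=(-64.000, -56.500, -89.750°)

-5.500 18.500 -69.750
21.500 3.500 -68.500
-7.000 -31.000 -76.500
-17.500 -61.000 -79.000
-17.500 -61.000 -79.000
-17.500 -61.000 -79.000
-53.500 -23.500 -88.000
-64.000 -56.500 -92.000
-64.000 -56.500 -89.750
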